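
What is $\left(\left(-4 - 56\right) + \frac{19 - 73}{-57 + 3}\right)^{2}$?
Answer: $3481$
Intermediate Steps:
$\left(\left(-4 - 56\right) + \frac{19 - 73}{-57 + 3}\right)^{2} = \left(\left(-4 - 56\right) - \frac{54}{-54}\right)^{2} = \left(-60 - -1\right)^{2} = \left(-60 + 1\right)^{2} = \left(-59\right)^{2} = 3481$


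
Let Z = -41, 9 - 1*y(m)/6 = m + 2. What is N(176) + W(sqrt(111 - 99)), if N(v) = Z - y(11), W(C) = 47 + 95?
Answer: 125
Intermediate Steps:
y(m) = 42 - 6*m (y(m) = 54 - 6*(m + 2) = 54 - 6*(2 + m) = 54 + (-12 - 6*m) = 42 - 6*m)
W(C) = 142
N(v) = -17 (N(v) = -41 - (42 - 6*11) = -41 - (42 - 66) = -41 - 1*(-24) = -41 + 24 = -17)
N(176) + W(sqrt(111 - 99)) = -17 + 142 = 125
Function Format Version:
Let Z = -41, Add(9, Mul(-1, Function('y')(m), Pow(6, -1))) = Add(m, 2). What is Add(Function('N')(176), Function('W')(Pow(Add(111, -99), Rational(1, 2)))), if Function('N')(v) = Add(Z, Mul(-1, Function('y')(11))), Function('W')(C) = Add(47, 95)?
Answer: 125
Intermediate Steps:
Function('y')(m) = Add(42, Mul(-6, m)) (Function('y')(m) = Add(54, Mul(-6, Add(m, 2))) = Add(54, Mul(-6, Add(2, m))) = Add(54, Add(-12, Mul(-6, m))) = Add(42, Mul(-6, m)))
Function('W')(C) = 142
Function('N')(v) = -17 (Function('N')(v) = Add(-41, Mul(-1, Add(42, Mul(-6, 11)))) = Add(-41, Mul(-1, Add(42, -66))) = Add(-41, Mul(-1, -24)) = Add(-41, 24) = -17)
Add(Function('N')(176), Function('W')(Pow(Add(111, -99), Rational(1, 2)))) = Add(-17, 142) = 125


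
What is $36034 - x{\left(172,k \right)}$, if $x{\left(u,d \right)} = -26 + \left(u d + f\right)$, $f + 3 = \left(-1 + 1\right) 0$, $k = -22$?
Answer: $39847$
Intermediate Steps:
$f = -3$ ($f = -3 + \left(-1 + 1\right) 0 = -3 + 0 \cdot 0 = -3 + 0 = -3$)
$x{\left(u,d \right)} = -29 + d u$ ($x{\left(u,d \right)} = -26 + \left(u d - 3\right) = -26 + \left(d u - 3\right) = -26 + \left(-3 + d u\right) = -29 + d u$)
$36034 - x{\left(172,k \right)} = 36034 - \left(-29 - 3784\right) = 36034 - -3813 = 36034 + 3813 = 39847$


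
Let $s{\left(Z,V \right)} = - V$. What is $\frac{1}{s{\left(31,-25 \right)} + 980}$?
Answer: $\frac{1}{1005} \approx 0.00099503$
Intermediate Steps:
$\frac{1}{s{\left(31,-25 \right)} + 980} = \frac{1}{\left(-1\right) \left(-25\right) + 980} = \frac{1}{25 + 980} = \frac{1}{1005}$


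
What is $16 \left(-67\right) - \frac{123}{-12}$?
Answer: $- \frac{4247}{4} \approx -1061.8$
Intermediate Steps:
$16 \left(-67\right) - \frac{123}{-12} = -1072 - - \frac{41}{4} = -1072 + \frac{41}{4} = - \frac{4247}{4}$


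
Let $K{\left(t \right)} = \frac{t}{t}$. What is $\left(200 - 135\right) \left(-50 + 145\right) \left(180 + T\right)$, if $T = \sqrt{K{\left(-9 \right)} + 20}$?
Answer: $1111500 + 6175 \sqrt{21} \approx 1.1398 \cdot 10^{6}$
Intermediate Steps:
$K{\left(t \right)} = 1$
$T = \sqrt{21}$ ($T = \sqrt{1 + 20} = \sqrt{21} \approx 4.5826$)
$\left(200 - 135\right) \left(-50 + 145\right) \left(180 + T\right) = \left(200 - 135\right) \left(-50 + 145\right) \left(180 + \sqrt{21}\right) = 65 \cdot 95 \left(180 + \sqrt{21}\right) = 65 \left(17100 + 95 \sqrt{21}\right) = 1111500 + 6175 \sqrt{21}$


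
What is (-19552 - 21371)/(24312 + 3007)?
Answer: -40923/27319 ≈ -1.4980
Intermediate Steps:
(-19552 - 21371)/(24312 + 3007) = -40923/27319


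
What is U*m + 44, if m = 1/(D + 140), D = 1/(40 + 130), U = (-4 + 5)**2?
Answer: 1047414/23801 ≈ 44.007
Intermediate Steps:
U = 1 (U = 1**2 = 1)
D = 1/170 ≈ 0.0058824
m = 170/23801 (m = 1/(1/170 + 140) = 1/(23801/170) = 170/23801 ≈ 0.0071426)
U*m + 44 = 1*(170/23801) + 44 = 170/23801 + 44 = 1047414/23801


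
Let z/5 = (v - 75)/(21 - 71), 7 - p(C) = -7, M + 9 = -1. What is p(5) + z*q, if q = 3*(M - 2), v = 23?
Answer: -866/5 ≈ -173.20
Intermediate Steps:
M = -10 (M = -9 - 1 = -10)
p(C) = 14 (p(C) = 7 - 1*(-7) = 7 + 7 = 14)
z = 26/5 (z = 5*((23 - 75)/(21 - 71)) = 5*(-52/(-50)) = 5*(-52*(-1/50)) = 5*(26/25) = 26/5 ≈ 5.2000)
q = -36 (q = 3*(-10 - 2) = 3*(-12) = -36)
p(5) + z*q = 14 + (26/5)*(-36) = 14 - 936/5 = -866/5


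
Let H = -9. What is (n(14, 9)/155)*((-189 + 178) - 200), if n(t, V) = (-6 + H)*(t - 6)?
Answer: 5064/31 ≈ 163.35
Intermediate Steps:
n(t, V) = 90 - 15*t (n(t, V) = (-6 - 9)*(t - 6) = -15*(-6 + t) = 90 - 15*t)
(n(14, 9)/155)*((-189 + 178) - 200) = ((90 - 15*14)/155)*((-189 + 178) - 200) = ((90 - 210)*(1/155))*(-11 - 200) = -120*1/155*(-211) = -24/31*(-211) = 5064/31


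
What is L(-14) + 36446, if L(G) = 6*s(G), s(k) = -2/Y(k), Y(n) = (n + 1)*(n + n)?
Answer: 3316583/91 ≈ 36446.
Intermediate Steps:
Y(n) = 2*n*(1 + n) (Y(n) = (1 + n)*(2*n) = 2*n*(1 + n))
s(k) = -1/(k*(1 + k)) (s(k) = -2*1/(2*k*(1 + k)) = -1/(k*(1 + k)))
L(G) = -6/(G*(1 + G)) (L(G) = 6*(-1/(G*(1 + G))) = -6/(G*(1 + G)))
L(-14) + 36446 = -6/(-14*(1 - 14)) + 36446 = -6*(-1/14)/(-13) + 36446 = -6*(-1/14)*(-1/13) + 36446 = -3/91 + 36446 = 3316583/91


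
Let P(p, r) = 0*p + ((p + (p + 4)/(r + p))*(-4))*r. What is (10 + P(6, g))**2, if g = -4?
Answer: 34596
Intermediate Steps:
P(p, r) = r*(-4*p - 4*(4 + p)/(p + r)) (P(p, r) = 0 + ((p + (4 + p)/(p + r))*(-4))*r = 0 + (-4*p - 4*(4 + p)/(p + r))*r = 0 + r*(-4*p - 4*(4 + p)/(p + r)) = r*(-4*p - 4*(4 + p)/(p + r)))
(10 + P(6, g))**2 = (10 - 4*(-4)*(4 + 6 + 6**2 + 6*(-4))/(6 - 4))**2 = (10 - 4*(-4)*(4 + 6 + 36 - 24)/2)**2 = (10 - 4*(-4)*1/2*22)**2 = (10 + 176)**2 = 186**2 = 34596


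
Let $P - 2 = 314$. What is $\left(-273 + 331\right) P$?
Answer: $18328$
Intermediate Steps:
$P = 316$ ($P = 2 + 314 = 316$)
$\left(-273 + 331\right) P = \left(-273 + 331\right) 316 = 58 \cdot 316 = 18328$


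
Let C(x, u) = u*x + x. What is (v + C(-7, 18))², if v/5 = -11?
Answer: 35344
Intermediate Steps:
C(x, u) = x + u*x
v = -55 (v = 5*(-11) = -55)
(v + C(-7, 18))² = (-55 - 7*(1 + 18))² = (-55 - 7*19)² = (-55 - 133)² = (-188)² = 35344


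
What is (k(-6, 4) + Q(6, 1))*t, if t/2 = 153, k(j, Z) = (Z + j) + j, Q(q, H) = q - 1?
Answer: -918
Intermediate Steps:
Q(q, H) = -1 + q
k(j, Z) = Z + 2*j
t = 306 (t = 2*153 = 306)
(k(-6, 4) + Q(6, 1))*t = ((4 + 2*(-6)) + (-1 + 6))*306 = ((4 - 12) + 5)*306 = (-8 + 5)*306 = -3*306 = -918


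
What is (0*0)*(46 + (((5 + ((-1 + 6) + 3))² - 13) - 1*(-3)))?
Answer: 0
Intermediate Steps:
(0*0)*(46 + (((5 + ((-1 + 6) + 3))² - 13) - 1*(-3))) = 0*(46 + (((5 + (5 + 3))² - 13) + 3)) = 0*(46 + (((5 + 8)² - 13) + 3)) = 0*(46 + ((13² - 13) + 3)) = 0*(46 + ((169 - 13) + 3)) = 0*(46 + (156 + 3)) = 0*(46 + 159) = 0*205 = 0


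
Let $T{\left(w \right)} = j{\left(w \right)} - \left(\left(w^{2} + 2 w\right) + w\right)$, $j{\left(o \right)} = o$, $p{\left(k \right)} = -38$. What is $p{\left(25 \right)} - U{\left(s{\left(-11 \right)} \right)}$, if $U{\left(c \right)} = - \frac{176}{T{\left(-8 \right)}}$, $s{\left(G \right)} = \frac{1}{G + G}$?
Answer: $- \frac{125}{3} \approx -41.667$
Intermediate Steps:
$T{\left(w \right)} = - w^{2} - 2 w$ ($T{\left(w \right)} = w - \left(\left(w^{2} + 2 w\right) + w\right) = w - \left(w^{2} + 3 w\right) = - w^{2} - 2 w$)
$s{\left(G \right)} = \frac{1}{2 G}$
$U{\left(c \right)} = \frac{11}{3}$ ($U{\left(c \right)} = - \frac{176}{\left(-8\right) \left(-2 - -8\right)} = - \frac{176}{\left(-8\right) \left(-2 + 8\right)} = - \frac{176}{\left(-8\right) 6} = - \frac{176}{-48} = \left(-176\right) \left(- \frac{1}{48}\right) = \frac{11}{3}$)
$p{\left(25 \right)} - U{\left(s{\left(-11 \right)} \right)} = -38 - \frac{11}{3} = - \frac{125}{3}$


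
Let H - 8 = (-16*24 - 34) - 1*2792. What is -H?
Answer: 3202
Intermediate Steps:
H = -3202 (H = 8 + ((-16*24 - 34) - 1*2792) = 8 + ((-384 - 34) - 2792) = 8 + (-418 - 2792) = 8 - 3210 = -3202)
-H = -1*(-3202) = 3202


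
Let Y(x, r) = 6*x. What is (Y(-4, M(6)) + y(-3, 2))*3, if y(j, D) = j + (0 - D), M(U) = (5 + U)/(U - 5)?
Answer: -87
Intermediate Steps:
M(U) = (5 + U)/(-5 + U)
y(j, D) = j - D
(Y(-4, M(6)) + y(-3, 2))*3 = (6*(-4) + (-3 - 1*2))*3 = (-24 + (-3 - 2))*3 = (-24 - 5)*3 = -29*3 = -87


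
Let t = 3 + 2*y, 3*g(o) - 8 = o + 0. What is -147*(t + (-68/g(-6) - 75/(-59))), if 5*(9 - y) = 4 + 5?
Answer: 3613554/295 ≈ 12249.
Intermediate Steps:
y = 36/5 (y = 9 - (4 + 5)/5 = 9 - ⅕*9 = 9 - 9/5 = 36/5 ≈ 7.2000)
g(o) = 8/3 + o/3 (g(o) = 8/3 + (o + 0)/3 = 8/3 + o/3)
t = 87/5 (t = 3 + 2*(36/5) = 3 + 72/5 = 87/5 ≈ 17.400)
-147*(t + (-68/g(-6) - 75/(-59))) = -147*(87/5 + (-68/(8/3 + (⅓)*(-6)) - 75/(-59))) = -147*(87/5 + (-68/(8/3 - 2) - 75*(-1/59))) = -147*(87/5 + (-68/⅔ + 75/59)) = -147*(87/5 + (-68*3/2 + 75/59)) = -147*(87/5 + (-102 + 75/59)) = -147*(87/5 - 5943/59) = -147*(-24582/295) = 3613554/295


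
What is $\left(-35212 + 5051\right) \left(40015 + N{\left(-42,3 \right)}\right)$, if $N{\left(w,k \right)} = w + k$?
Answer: $-1205716136$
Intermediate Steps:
$N{\left(w,k \right)} = k + w$
$\left(-35212 + 5051\right) \left(40015 + N{\left(-42,3 \right)}\right) = \left(-35212 + 5051\right) \left(40015 + \left(3 - 42\right)\right) = - 30161 \left(40015 - 39\right) = \left(-30161\right) 39976 = -1205716136$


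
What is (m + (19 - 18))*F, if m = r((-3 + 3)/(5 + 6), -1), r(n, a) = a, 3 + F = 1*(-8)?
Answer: 0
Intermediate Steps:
F = -11 (F = -3 + 1*(-8) = -3 - 8 = -11)
m = -1
(m + (19 - 18))*F = (-1 + (19 - 18))*(-11) = (-1 + 1)*(-11) = 0*(-11) = 0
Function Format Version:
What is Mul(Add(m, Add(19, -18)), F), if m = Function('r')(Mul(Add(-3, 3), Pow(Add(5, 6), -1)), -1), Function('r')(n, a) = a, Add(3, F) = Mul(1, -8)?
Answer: 0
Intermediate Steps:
F = -11 (F = Add(-3, Mul(1, -8)) = Add(-3, -8) = -11)
m = -1
Mul(Add(m, Add(19, -18)), F) = Mul(Add(-1, Add(19, -18)), -11) = Mul(Add(-1, 1), -11) = Mul(0, -11) = 0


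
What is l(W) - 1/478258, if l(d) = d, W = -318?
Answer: -152086045/478258 ≈ -318.00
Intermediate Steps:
l(W) - 1/478258 = -318 - 1/478258 = -152086045/478258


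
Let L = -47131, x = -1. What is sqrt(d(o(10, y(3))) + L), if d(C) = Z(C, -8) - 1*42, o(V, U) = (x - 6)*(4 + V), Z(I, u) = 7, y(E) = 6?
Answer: I*sqrt(47166) ≈ 217.18*I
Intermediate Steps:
o(V, U) = -28 - 7*V (o(V, U) = (-1 - 6)*(4 + V) = -7*(4 + V) = -28 - 7*V)
d(C) = -35 (d(C) = 7 - 1*42 = 7 - 42 = -35)
sqrt(d(o(10, y(3))) + L) = sqrt(-35 - 47131) = sqrt(-47166) = I*sqrt(47166)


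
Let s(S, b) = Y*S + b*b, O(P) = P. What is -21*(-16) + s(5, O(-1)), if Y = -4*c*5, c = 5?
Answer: -163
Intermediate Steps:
Y = -100 (Y = -4*5*5 = -20*5 = -100)
s(S, b) = b² - 100*S (s(S, b) = -100*S + b*b = -100*S + b² = b² - 100*S)
-21*(-16) + s(5, O(-1)) = -21*(-16) + ((-1)² - 100*5) = 336 + (1 - 500) = 336 - 499 = -163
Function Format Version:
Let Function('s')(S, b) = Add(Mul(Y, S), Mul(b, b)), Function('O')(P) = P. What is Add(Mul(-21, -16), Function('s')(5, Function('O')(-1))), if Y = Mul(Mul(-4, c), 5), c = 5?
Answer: -163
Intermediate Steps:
Y = -100 (Y = Mul(Mul(-4, 5), 5) = Mul(-20, 5) = -100)
Function('s')(S, b) = Add(Pow(b, 2), Mul(-100, S)) (Function('s')(S, b) = Add(Mul(-100, S), Mul(b, b)) = Add(Mul(-100, S), Pow(b, 2)) = Add(Pow(b, 2), Mul(-100, S)))
Add(Mul(-21, -16), Function('s')(5, Function('O')(-1))) = Add(Mul(-21, -16), Add(Pow(-1, 2), Mul(-100, 5))) = Add(336, Add(1, -500)) = Add(336, -499) = -163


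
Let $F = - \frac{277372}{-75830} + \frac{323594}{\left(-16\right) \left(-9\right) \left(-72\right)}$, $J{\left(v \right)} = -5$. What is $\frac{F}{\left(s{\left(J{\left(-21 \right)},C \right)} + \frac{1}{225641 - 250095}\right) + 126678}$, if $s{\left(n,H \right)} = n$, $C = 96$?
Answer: $- \frac{66216358174037}{304424794351622880} \approx -0.00021751$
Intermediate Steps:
$F = - \frac{5415585031}{196551360}$ ($F = \left(-277372\right) \left(- \frac{1}{75830}\right) + \frac{323594}{144 \left(-72\right)} = \frac{138686}{37915} + \frac{323594}{-10368} = \frac{138686}{37915} + 323594 \left(- \frac{1}{10368}\right) = \frac{138686}{37915} - \frac{161797}{5184} = - \frac{5415585031}{196551360} \approx -27.553$)
$\frac{F}{\left(s{\left(J{\left(-21 \right)},C \right)} + \frac{1}{225641 - 250095}\right) + 126678} = - \frac{5415585031}{196551360 \left(\left(-5 + \frac{1}{225641 - 250095}\right) + 126678\right)} = - \frac{5415585031}{196551360 \left(\left(-5 + \frac{1}{-24454}\right) + 126678\right)} = - \frac{5415585031}{196551360 \left(\left(-5 - \frac{1}{24454}\right) + 126678\right)} = - \frac{5415585031}{196551360 \left(- \frac{122271}{24454} + 126678\right)} = - \frac{5415585031}{196551360 \cdot \frac{3097661541}{24454}} = \left(- \frac{5415585031}{196551360}\right) \frac{24454}{3097661541} = - \frac{66216358174037}{304424794351622880}$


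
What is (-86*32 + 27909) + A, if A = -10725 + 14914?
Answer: 29346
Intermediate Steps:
A = 4189
(-86*32 + 27909) + A = (-86*32 + 27909) + 4189 = (-2752 + 27909) + 4189 = 25157 + 4189 = 29346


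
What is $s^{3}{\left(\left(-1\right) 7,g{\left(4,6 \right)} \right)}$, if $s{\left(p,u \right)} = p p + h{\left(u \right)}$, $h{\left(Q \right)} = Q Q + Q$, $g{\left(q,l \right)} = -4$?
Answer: $226981$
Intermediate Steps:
$h{\left(Q \right)} = Q + Q^{2}$ ($h{\left(Q \right)} = Q^{2} + Q = Q + Q^{2}$)
$s{\left(p,u \right)} = p^{2} + u \left(1 + u\right)$ ($s{\left(p,u \right)} = p p + u \left(1 + u\right) = p^{2} + u \left(1 + u\right)$)
$s^{3}{\left(\left(-1\right) 7,g{\left(4,6 \right)} \right)} = \left(\left(\left(-1\right) 7\right)^{2} - 4 \left(1 - 4\right)\right)^{3} = \left(\left(-7\right)^{2} - -12\right)^{3} = \left(49 + 12\right)^{3} = 61^{3} = 226981$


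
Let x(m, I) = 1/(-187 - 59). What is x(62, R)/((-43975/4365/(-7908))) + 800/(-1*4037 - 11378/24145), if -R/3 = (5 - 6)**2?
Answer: -119132563102202/35152510902085 ≈ -3.3890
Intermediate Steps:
R = -3 (R = -3*(5 - 6)**2 = -3*(-1)**2 = -3*1 = -3)
x(m, I) = -1/246 (x(m, I) = 1/(-246) = -1/246)
x(62, R)/((-43975/4365/(-7908))) + 800/(-1*4037 - 11378/24145) = -1/(246*(-43975/4365/(-7908))) + 800/(-1*4037 - 11378/24145) = -1/(246*(-43975*1/4365*(-1/7908))) + 800/(-4037 - 11378*1/24145) = -1/(246*((-8795/873*(-1/7908)))) + 800/(-4037 - 11378/24145) = -1/(246*8795/6903684) + 800/(-97484743/24145) = -1/246*6903684/8795 + 800*(-24145/97484743) = -1150614/360595 - 19316000/97484743 = -119132563102202/35152510902085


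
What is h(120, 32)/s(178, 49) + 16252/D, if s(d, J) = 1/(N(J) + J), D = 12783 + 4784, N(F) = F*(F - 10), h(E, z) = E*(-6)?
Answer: -24790534148/17567 ≈ -1.4112e+6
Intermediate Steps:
h(E, z) = -6*E
N(F) = F*(-10 + F)
D = 17567
s(d, J) = 1/(J + J*(-10 + J)) (s(d, J) = 1/(J*(-10 + J) + J) = 1/(J + J*(-10 + J)))
h(120, 32)/s(178, 49) + 16252/D = (-6*120)/((1/(49*(-9 + 49)))) + 16252/17567 = -720/((1/49)/40) + 16252*(1/17567) = -720/((1/49)*(1/40)) + 16252/17567 = -720/1/1960 + 16252/17567 = -720*1960 + 16252/17567 = -1411200 + 16252/17567 = -24790534148/17567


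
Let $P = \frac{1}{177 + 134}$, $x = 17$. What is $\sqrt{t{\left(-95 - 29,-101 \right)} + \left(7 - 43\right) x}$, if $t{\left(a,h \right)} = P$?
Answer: $\frac{i \sqrt{59192941}}{311} \approx 24.739 i$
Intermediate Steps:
$P = \frac{1}{311} \approx 0.0032154$
$t{\left(a,h \right)} = \frac{1}{311}$
$\sqrt{t{\left(-95 - 29,-101 \right)} + \left(7 - 43\right) x} = \sqrt{\frac{1}{311} + \left(7 - 43\right) 17} = \sqrt{\frac{1}{311} - 612} = \sqrt{- \frac{190331}{311}} = \frac{i \sqrt{59192941}}{311}$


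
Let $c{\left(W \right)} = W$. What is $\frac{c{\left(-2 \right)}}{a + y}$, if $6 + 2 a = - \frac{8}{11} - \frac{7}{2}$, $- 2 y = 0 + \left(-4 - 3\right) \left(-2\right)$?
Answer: $\frac{88}{533} \approx 0.1651$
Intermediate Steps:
$y = -7$ ($y = - \frac{0 + \left(-4 - 3\right) \left(-2\right)}{2} = - \frac{0 - -14}{2} = - \frac{0 + 14}{2} = \left(- \frac{1}{2}\right) 14 = -7$)
$a = - \frac{225}{44}$ ($a = -3 + \frac{- \frac{8}{11} - \frac{7}{2}}{2} = -3 + \frac{1}{2} \left(- \frac{93}{22}\right) = -3 - \frac{93}{44} = - \frac{225}{44} \approx -5.1136$)
$\frac{c{\left(-2 \right)}}{a + y} = - \frac{2}{- \frac{225}{44} - 7} = - \frac{2}{- \frac{533}{44}} = \left(-2\right) \left(- \frac{44}{533}\right) = \frac{88}{533}$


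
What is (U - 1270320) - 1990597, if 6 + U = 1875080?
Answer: -1385843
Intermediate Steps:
U = 1875074 (U = -6 + 1875080 = 1875074)
(U - 1270320) - 1990597 = (1875074 - 1270320) - 1990597 = 604754 - 1990597 = -1385843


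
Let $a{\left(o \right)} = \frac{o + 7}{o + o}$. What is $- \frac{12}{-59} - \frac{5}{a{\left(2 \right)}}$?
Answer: $- \frac{1072}{531} \approx -2.0188$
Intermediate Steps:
$a{\left(o \right)} = \frac{7 + o}{2 o}$
$- \frac{12}{-59} - \frac{5}{a{\left(2 \right)}} = - \frac{12}{-59} - \frac{5}{\frac{1}{2} \cdot \frac{1}{2} \left(7 + 2\right)} = \left(-12\right) \left(- \frac{1}{59}\right) - \frac{5}{\frac{1}{2} \cdot \frac{1}{2} \cdot 9} = \frac{12}{59} - \frac{5}{\frac{9}{4}} = \frac{12}{59} - \frac{20}{9} = - \frac{1072}{531}$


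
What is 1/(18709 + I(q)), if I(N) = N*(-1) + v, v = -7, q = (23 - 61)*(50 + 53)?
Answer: 1/22616 ≈ 4.4216e-5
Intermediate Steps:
q = -3914 (q = -38*103 = -3914)
I(N) = -7 - N (I(N) = N*(-1) - 7 = -N - 7 = -7 - N)
1/(18709 + I(q)) = 1/(18709 + (-7 - 1*(-3914))) = 1/(18709 + (-7 + 3914)) = 1/(18709 + 3907) = 1/22616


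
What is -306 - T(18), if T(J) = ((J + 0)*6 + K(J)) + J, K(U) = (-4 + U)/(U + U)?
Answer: -7783/18 ≈ -432.39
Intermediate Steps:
K(U) = (-4 + U)/(2*U) (K(U) = (-4 + U)/((2*U)) = (-4 + U)*(1/(2*U)) = (-4 + U)/(2*U))
T(J) = 7*J + (-4 + J)/(2*J) (T(J) = ((J + 0)*6 + (-4 + J)/(2*J)) + J = (J*6 + (-4 + J)/(2*J)) + J = (6*J + (-4 + J)/(2*J)) + J = 7*J + (-4 + J)/(2*J))
-306 - T(18) = -306 - (½ - 2/18 + 7*18) = -306 - (½ - 2*1/18 + 126) = -306 - (½ - ⅑ + 126) = -306 - 1*2275/18 = -306 - 2275/18 = -7783/18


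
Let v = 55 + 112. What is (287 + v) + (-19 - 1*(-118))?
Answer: 553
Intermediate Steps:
v = 167
(287 + v) + (-19 - 1*(-118)) = (287 + 167) + (-19 - 1*(-118)) = 454 + (-19 + 118) = 454 + 99 = 553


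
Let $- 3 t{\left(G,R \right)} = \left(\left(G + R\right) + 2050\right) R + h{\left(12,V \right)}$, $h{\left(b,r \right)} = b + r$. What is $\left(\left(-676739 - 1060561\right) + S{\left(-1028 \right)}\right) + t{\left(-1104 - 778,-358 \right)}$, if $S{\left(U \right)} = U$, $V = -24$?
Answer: $- \frac{5282992}{3} \approx -1.761 \cdot 10^{6}$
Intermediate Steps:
$t{\left(G,R \right)} = 4 - \frac{R \left(2050 + G + R\right)}{3}$ ($t{\left(G,R \right)} = - \frac{\left(\left(G + R\right) + 2050\right) R + \left(12 - 24\right)}{3} = - \frac{\left(2050 + G + R\right) R - 12}{3} = - \frac{R \left(2050 + G + R\right) - 12}{3} = - \frac{-12 + R \left(2050 + G + R\right)}{3} = 4 - \frac{R \left(2050 + G + R\right)}{3}$)
$\left(\left(-676739 - 1060561\right) + S{\left(-1028 \right)}\right) + t{\left(-1104 - 778,-358 \right)} = \left(\left(-676739 - 1060561\right) - 1028\right) - \left(- \frac{733912}{3} + \frac{128164}{3} + \frac{1}{3} \left(-1104 - 778\right) \left(-358\right)\right) = \left(-1737300 - 1028\right) + \left(4 + \frac{733900}{3} - \frac{128164}{3} - \left(- \frac{1882}{3}\right) \left(-358\right)\right) = -1738328 + \left(4 + \frac{733900}{3} - \frac{128164}{3} - \frac{673756}{3}\right) = -1738328 - \frac{68008}{3} = - \frac{5282992}{3}$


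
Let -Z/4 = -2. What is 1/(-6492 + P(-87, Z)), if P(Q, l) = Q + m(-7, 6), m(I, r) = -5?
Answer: -1/6584 ≈ -0.00015188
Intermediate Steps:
Z = 8 (Z = -4*(-2) = 8)
P(Q, l) = -5 + Q (P(Q, l) = Q - 5 = -5 + Q)
1/(-6492 + P(-87, Z)) = 1/(-6492 + (-5 - 87)) = 1/(-6492 - 92) = 1/(-6584) = -1/6584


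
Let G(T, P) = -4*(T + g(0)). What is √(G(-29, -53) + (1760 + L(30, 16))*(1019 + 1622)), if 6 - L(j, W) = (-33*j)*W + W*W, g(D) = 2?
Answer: √45821458 ≈ 6769.2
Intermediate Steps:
G(T, P) = -8 - 4*T (G(T, P) = -4*(T + 2) = -4*(2 + T) = -8 - 4*T)
L(j, W) = 6 - W² + 33*W*j (L(j, W) = 6 - ((-33*j)*W + W*W) = 6 - (-33*W*j + W²) = 6 - (W² - 33*W*j) = 6 + (-W² + 33*W*j) = 6 - W² + 33*W*j)
√(G(-29, -53) + (1760 + L(30, 16))*(1019 + 1622)) = √((-8 - 4*(-29)) + (1760 + (6 - 1*16² + 33*16*30))*(1019 + 1622)) = √((-8 + 116) + (1760 + (6 - 1*256 + 15840))*2641) = √(108 + (1760 + (6 - 256 + 15840))*2641) = √(108 + (1760 + 15590)*2641) = √(108 + 17350*2641) = √(108 + 45821350) = √45821458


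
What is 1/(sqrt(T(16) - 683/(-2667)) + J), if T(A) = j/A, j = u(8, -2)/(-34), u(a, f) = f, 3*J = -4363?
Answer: -3165024912/4603000665023 - 12*sqrt(8543817177)/4603000665023 ≈ -0.00068784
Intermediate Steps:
J = -4363/3 (J = (1/3)*(-4363) = -4363/3 ≈ -1454.3)
j = 1/17 (j = -2/(-34) = -2*(-1/34) = 1/17 ≈ 0.058824)
T(A) = 1/(17*A)
1/(sqrt(T(16) - 683/(-2667)) + J) = 1/(sqrt((1/17)/16 - 683/(-2667)) - 4363/3) = 1/(sqrt((1/17)*(1/16) - 683*(-1/2667)) - 4363/3) = 1/(sqrt(1/272 + 683/2667) - 4363/3) = 1/(sqrt(188443/725424) - 4363/3) = 1/(sqrt(8543817177)/181356 - 4363/3) = 1/(-4363/3 + sqrt(8543817177)/181356)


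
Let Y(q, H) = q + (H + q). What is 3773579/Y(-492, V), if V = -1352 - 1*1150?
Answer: -3773579/3486 ≈ -1082.5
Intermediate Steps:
V = -2502 (V = -1352 - 1150 = -2502)
Y(q, H) = H + 2*q
3773579/Y(-492, V) = 3773579/(-2502 + 2*(-492)) = 3773579/(-2502 - 984) = 3773579/(-3486) = 3773579*(-1/3486) = -3773579/3486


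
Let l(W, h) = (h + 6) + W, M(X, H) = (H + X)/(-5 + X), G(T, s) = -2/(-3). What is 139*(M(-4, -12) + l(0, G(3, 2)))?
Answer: 10564/9 ≈ 1173.8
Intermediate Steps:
G(T, s) = 2/3 (G(T, s) = -2*(-1/3) = 2/3)
M(X, H) = (H + X)/(-5 + X)
l(W, h) = 6 + W + h (l(W, h) = (6 + h) + W = 6 + W + h)
139*(M(-4, -12) + l(0, G(3, 2))) = 139*((-12 - 4)/(-5 - 4) + (6 + 0 + 2/3)) = 139*(-16/(-9) + 20/3) = 139*(-1/9*(-16) + 20/3) = 139*(16/9 + 20/3) = 139*(76/9) = 10564/9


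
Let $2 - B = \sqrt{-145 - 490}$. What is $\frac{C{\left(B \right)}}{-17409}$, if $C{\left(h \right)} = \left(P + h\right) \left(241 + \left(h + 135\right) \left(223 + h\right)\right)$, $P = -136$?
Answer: $\frac{4307624}{17409} - \frac{18077 i \sqrt{635}}{17409} \approx 247.44 - 26.166 i$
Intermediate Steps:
$B = 2 - i \sqrt{635}$ ($B = 2 - \sqrt{-145 - 490} = 2 - \sqrt{-635} = 2 - i \sqrt{635} \approx 2.0 - 25.199 i$)
$C{\left(h \right)} = \left(-136 + h\right) \left(241 + \left(135 + h\right) \left(223 + h\right)\right)$ ($C{\left(h \right)} = \left(-136 + h\right) \left(241 + \left(h + 135\right) \left(223 + h\right)\right) = \left(-136 + h\right) \left(241 + \left(135 + h\right) \left(223 + h\right)\right)$)
$\frac{C{\left(B \right)}}{-17409} = \frac{-4127056 + \left(2 - i \sqrt{635}\right)^{3} - 18342 \left(2 - i \sqrt{635}\right) + 222 \left(2 - i \sqrt{635}\right)^{2}}{-17409} = \left(-4127056 + \left(2 - i \sqrt{635}\right)^{3} - \left(36684 - 18342 i \sqrt{635}\right) + 222 \left(2 - i \sqrt{635}\right)^{2}\right) \left(- \frac{1}{17409}\right) = \left(-4163740 + \left(2 - i \sqrt{635}\right)^{3} + 222 \left(2 - i \sqrt{635}\right)^{2} + 18342 i \sqrt{635}\right) \left(- \frac{1}{17409}\right) = \frac{594820}{2487} - \frac{74 \left(2 - i \sqrt{635}\right)^{2}}{5803} - \frac{\left(2 - i \sqrt{635}\right)^{3}}{17409} - \frac{6114 i \sqrt{635}}{5803}$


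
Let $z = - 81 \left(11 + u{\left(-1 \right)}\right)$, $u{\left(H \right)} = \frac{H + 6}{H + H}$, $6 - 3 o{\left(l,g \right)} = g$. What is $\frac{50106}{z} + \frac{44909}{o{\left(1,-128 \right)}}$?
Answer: $\frac{57363557}{61506} \approx 932.65$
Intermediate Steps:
$o{\left(l,g \right)} = 2 - \frac{g}{3}$
$u{\left(H \right)} = \frac{6 + H}{2 H}$
$z = - \frac{1377}{2}$ ($z = - 81 \left(11 + \frac{6 - 1}{2 \left(-1\right)}\right) = - 81 \left(11 + \frac{1}{2} \left(-1\right) 5\right) = - 81 \left(11 - \frac{5}{2}\right) = \left(-81\right) \frac{17}{2} = - \frac{1377}{2} \approx -688.5$)
$\frac{50106}{z} + \frac{44909}{o{\left(1,-128 \right)}} = \frac{50106}{- \frac{1377}{2}} + \frac{44909}{2 - - \frac{128}{3}} = 50106 \left(- \frac{2}{1377}\right) + \frac{44909}{2 + \frac{128}{3}} = - \frac{33404}{459} + \frac{44909}{\frac{134}{3}} = - \frac{33404}{459} + 44909 \cdot \frac{3}{134} = - \frac{33404}{459} + \frac{134727}{134} = \frac{57363557}{61506}$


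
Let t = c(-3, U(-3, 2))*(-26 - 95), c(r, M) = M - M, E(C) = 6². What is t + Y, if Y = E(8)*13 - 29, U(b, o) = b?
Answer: 439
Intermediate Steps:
E(C) = 36
c(r, M) = 0
t = 0 (t = 0*(-26 - 95) = 0*(-121) = 0)
Y = 439 (Y = 36*13 - 29 = 468 - 29 = 439)
t + Y = 0 + 439 = 439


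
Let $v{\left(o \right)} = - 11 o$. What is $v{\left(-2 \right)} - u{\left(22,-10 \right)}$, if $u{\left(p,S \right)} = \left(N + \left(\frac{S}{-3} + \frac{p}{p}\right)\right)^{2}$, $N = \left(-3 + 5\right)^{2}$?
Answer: $- \frac{427}{9} \approx -47.444$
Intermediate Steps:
$N = 4$ ($N = 2^{2} = 4$)
$u{\left(p,S \right)} = \left(5 - \frac{S}{3}\right)^{2}$ ($u{\left(p,S \right)} = \left(4 + \left(\frac{S}{-3} + \frac{p}{p}\right)\right)^{2} = \left(4 + \left(S \left(- \frac{1}{3}\right) + 1\right)\right)^{2} = \left(4 - \left(-1 + \frac{S}{3}\right)\right)^{2} = \left(5 - \frac{S}{3}\right)^{2}$)
$v{\left(-2 \right)} - u{\left(22,-10 \right)} = \left(-11\right) \left(-2\right) - \frac{\left(-15 - 10\right)^{2}}{9} = 22 - \frac{\left(-25\right)^{2}}{9} = 22 - \frac{1}{9} \cdot 625 = 22 - \frac{625}{9} = - \frac{427}{9}$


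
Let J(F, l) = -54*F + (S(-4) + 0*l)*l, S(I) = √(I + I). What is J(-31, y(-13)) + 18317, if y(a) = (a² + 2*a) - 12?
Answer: 19991 + 262*I*√2 ≈ 19991.0 + 370.52*I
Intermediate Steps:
S(I) = √2*√I (S(I) = √(2*I) = √2*√I)
y(a) = -12 + a² + 2*a
J(F, l) = -54*F + 2*I*l*√2 (J(F, l) = -54*F + (√2*√(-4) + 0*l)*l = -54*F + (√2*(2*I) + 0)*l = -54*F + (2*I*√2 + 0)*l = -54*F + (2*I*√2)*l = -54*F + 2*I*l*√2)
J(-31, y(-13)) + 18317 = (-54*(-31) + 2*I*(-12 + (-13)² + 2*(-13))*√2) + 18317 = (1674 + 2*I*(-12 + 169 - 26)*√2) + 18317 = (1674 + 2*I*131*√2) + 18317 = (1674 + 262*I*√2) + 18317 = 19991 + 262*I*√2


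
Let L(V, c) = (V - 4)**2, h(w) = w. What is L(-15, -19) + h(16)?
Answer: 377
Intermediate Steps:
L(V, c) = (-4 + V)**2
L(-15, -19) + h(16) = (-4 - 15)**2 + 16 = (-19)**2 + 16 = 361 + 16 = 377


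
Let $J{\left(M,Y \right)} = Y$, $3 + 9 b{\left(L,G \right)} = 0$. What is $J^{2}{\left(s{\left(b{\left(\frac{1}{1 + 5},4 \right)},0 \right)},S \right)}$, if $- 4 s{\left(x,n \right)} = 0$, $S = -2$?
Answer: $4$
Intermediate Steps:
$b{\left(L,G \right)} = - \frac{1}{3}$ ($b{\left(L,G \right)} = - \frac{1}{3} + \frac{1}{9} \cdot 0 = - \frac{1}{3} + 0 = - \frac{1}{3}$)
$s{\left(x,n \right)} = 0$ ($s{\left(x,n \right)} = \left(- \frac{1}{4}\right) 0 = 0$)
$J^{2}{\left(s{\left(b{\left(\frac{1}{1 + 5},4 \right)},0 \right)},S \right)} = \left(-2\right)^{2} = 4$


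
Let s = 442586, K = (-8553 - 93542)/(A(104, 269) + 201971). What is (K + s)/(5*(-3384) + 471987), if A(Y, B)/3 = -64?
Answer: 89304458399/91822964193 ≈ 0.97257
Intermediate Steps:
A(Y, B) = -192 (A(Y, B) = 3*(-64) = -192)
K = -102095/201779 (K = (-8553 - 93542)/(-192 + 201971) = -102095/201779 ≈ -0.50597)
(K + s)/(5*(-3384) + 471987) = (-102095/201779 + 442586)/(5*(-3384) + 471987) = 89304458399/(201779*(-16920 + 471987)) = (89304458399/201779)/455067 = (89304458399/201779)*(1/455067) = 89304458399/91822964193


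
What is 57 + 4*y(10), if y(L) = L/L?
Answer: 61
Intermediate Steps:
y(L) = 1
57 + 4*y(10) = 57 + 4*1 = 57 + 4 = 61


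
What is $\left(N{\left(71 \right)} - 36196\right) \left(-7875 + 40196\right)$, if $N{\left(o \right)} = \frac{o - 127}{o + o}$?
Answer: $- \frac{83063160024}{71} \approx -1.1699 \cdot 10^{9}$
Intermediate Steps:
$N{\left(o \right)} = \frac{-127 + o}{2 o}$ ($N{\left(o \right)} = \frac{o - 127}{2 o} = \left(o - 127\right) \frac{1}{2 o} = \left(-127 + o\right) \frac{1}{2 o} = \frac{-127 + o}{2 o}$)
$\left(N{\left(71 \right)} - 36196\right) \left(-7875 + 40196\right) = \left(\frac{-127 + 71}{2 \cdot 71} - 36196\right) \left(-7875 + 40196\right) = \left(\frac{1}{2} \cdot \frac{1}{71} \left(-56\right) - 36196\right) 32321 = \left(- \frac{28}{71} - 36196\right) 32321 = \left(- \frac{2569944}{71}\right) 32321 = - \frac{83063160024}{71}$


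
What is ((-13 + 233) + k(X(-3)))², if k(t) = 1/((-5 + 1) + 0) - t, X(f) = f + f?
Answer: 815409/16 ≈ 50963.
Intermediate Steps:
X(f) = 2*f
k(t) = -¼ - t (k(t) = 1/(-4 + 0) - t = 1/(-4) - t = -¼ - t)
((-13 + 233) + k(X(-3)))² = ((-13 + 233) + (-¼ - 2*(-3)))² = (220 + (-¼ - 1*(-6)))² = (220 + (-¼ + 6))² = (220 + 23/4)² = (903/4)² = 815409/16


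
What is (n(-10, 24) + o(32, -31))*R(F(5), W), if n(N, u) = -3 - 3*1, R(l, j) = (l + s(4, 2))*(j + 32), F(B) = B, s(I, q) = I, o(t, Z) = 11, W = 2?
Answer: 1530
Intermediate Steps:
R(l, j) = (4 + l)*(32 + j) (R(l, j) = (l + 4)*(j + 32) = (4 + l)*(32 + j))
n(N, u) = -6 (n(N, u) = -3 - 3 = -6)
(n(-10, 24) + o(32, -31))*R(F(5), W) = (-6 + 11)*(128 + 4*2 + 32*5 + 2*5) = 5*(128 + 8 + 160 + 10) = 5*306 = 1530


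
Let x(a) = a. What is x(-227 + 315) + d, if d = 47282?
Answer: 47370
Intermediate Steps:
x(-227 + 315) + d = (-227 + 315) + 47282 = 88 + 47282 = 47370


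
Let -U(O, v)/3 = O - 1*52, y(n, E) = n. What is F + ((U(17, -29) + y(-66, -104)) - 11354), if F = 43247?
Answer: 31932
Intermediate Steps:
U(O, v) = 156 - 3*O (U(O, v) = -3*(O - 1*52) = -3*(O - 52) = -3*(-52 + O) = 156 - 3*O)
F + ((U(17, -29) + y(-66, -104)) - 11354) = 43247 + (((156 - 3*17) - 66) - 11354) = 43247 + (((156 - 51) - 66) - 11354) = 43247 + ((105 - 66) - 11354) = 43247 + (39 - 11354) = 43247 - 11315 = 31932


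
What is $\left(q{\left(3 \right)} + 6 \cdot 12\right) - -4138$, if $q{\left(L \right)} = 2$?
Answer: $4212$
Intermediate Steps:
$\left(q{\left(3 \right)} + 6 \cdot 12\right) - -4138 = \left(2 + 6 \cdot 12\right) - -4138 = \left(2 + 72\right) + 4138 = 74 + 4138 = 4212$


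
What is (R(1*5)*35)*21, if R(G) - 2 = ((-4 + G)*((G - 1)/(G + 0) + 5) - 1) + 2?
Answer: 6468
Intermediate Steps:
R(G) = 3 + (-4 + G)*(5 + (-1 + G)/G) (R(G) = 2 + (((-4 + G)*((G - 1)/(G + 0) + 5) - 1) + 2) = 2 + (((-4 + G)*((-1 + G)/G + 5) - 1) + 2) = 2 + (((-4 + G)*(5 + (-1 + G)/G) - 1) + 2) = 2 + ((-1 + (-4 + G)*(5 + (-1 + G)/G)) + 2) = 2 + (1 + (-4 + G)*(5 + (-1 + G)/G)) = 3 + (-4 + G)*(5 + (-1 + G)/G))
(R(1*5)*35)*21 = ((-22 + 4/((1*5)) + 6*(1*5))*35)*21 = ((-22 + 4/5 + 6*5)*35)*21 = ((-22 + 4*(⅕) + 30)*35)*21 = ((-22 + ⅘ + 30)*35)*21 = ((44/5)*35)*21 = 308*21 = 6468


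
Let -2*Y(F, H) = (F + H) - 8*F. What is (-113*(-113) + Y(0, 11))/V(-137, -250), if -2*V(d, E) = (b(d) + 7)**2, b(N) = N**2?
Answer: -25527/352538176 ≈ -7.2409e-5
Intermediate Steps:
Y(F, H) = -H/2 + 7*F/2 (Y(F, H) = -((F + H) - 8*F)/2 = -(H - 7*F)/2 = -H/2 + 7*F/2)
V(d, E) = -(7 + d**2)**2/2 (V(d, E) = -(d**2 + 7)**2/2 = -(7 + d**2)**2/2)
(-113*(-113) + Y(0, 11))/V(-137, -250) = (-113*(-113) + (-1/2*11 + (7/2)*0))/((-(7 + (-137)**2)**2/2)) = (12769 + (-11/2 + 0))/((-(7 + 18769)**2/2)) = (12769 - 11/2)/((-1/2*18776**2)) = 25527/(2*((-1/2*352538176))) = (25527/2)/(-176269088) = (25527/2)*(-1/176269088) = -25527/352538176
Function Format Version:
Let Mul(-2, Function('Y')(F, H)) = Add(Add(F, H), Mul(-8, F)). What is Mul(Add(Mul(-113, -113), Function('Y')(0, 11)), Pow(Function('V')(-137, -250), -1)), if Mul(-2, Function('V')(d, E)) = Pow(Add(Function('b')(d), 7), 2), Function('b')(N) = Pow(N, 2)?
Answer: Rational(-25527, 352538176) ≈ -7.2409e-5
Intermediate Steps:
Function('Y')(F, H) = Add(Mul(Rational(-1, 2), H), Mul(Rational(7, 2), F)) (Function('Y')(F, H) = Mul(Rational(-1, 2), Add(Add(F, H), Mul(-8, F))) = Mul(Rational(-1, 2), Add(H, Mul(-7, F))) = Add(Mul(Rational(-1, 2), H), Mul(Rational(7, 2), F)))
Function('V')(d, E) = Mul(Rational(-1, 2), Pow(Add(7, Pow(d, 2)), 2)) (Function('V')(d, E) = Mul(Rational(-1, 2), Pow(Add(Pow(d, 2), 7), 2)) = Mul(Rational(-1, 2), Pow(Add(7, Pow(d, 2)), 2)))
Mul(Add(Mul(-113, -113), Function('Y')(0, 11)), Pow(Function('V')(-137, -250), -1)) = Mul(Add(Mul(-113, -113), Add(Mul(Rational(-1, 2), 11), Mul(Rational(7, 2), 0))), Pow(Mul(Rational(-1, 2), Pow(Add(7, Pow(-137, 2)), 2)), -1)) = Mul(Add(12769, Add(Rational(-11, 2), 0)), Pow(Mul(Rational(-1, 2), Pow(Add(7, 18769), 2)), -1)) = Mul(Add(12769, Rational(-11, 2)), Pow(Mul(Rational(-1, 2), Pow(18776, 2)), -1)) = Mul(Rational(25527, 2), Pow(Mul(Rational(-1, 2), 352538176), -1)) = Mul(Rational(25527, 2), Pow(-176269088, -1)) = Mul(Rational(25527, 2), Rational(-1, 176269088)) = Rational(-25527, 352538176)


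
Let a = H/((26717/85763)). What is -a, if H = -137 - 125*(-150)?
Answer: -1596306719/26717 ≈ -59749.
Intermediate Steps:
H = 18613 (H = -137 + 18750 = 18613)
a = 1596306719/26717 (a = 18613/((26717/85763)) = 18613/((26717*(1/85763))) = 18613/(26717/85763) = 18613*(85763/26717) = 1596306719/26717 ≈ 59749.)
-a = -1*1596306719/26717 = -1596306719/26717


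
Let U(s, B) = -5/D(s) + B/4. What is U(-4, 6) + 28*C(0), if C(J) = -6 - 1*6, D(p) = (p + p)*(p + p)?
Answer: -21413/64 ≈ -334.58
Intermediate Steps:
D(p) = 4*p**2 (D(p) = (2*p)*(2*p) = 4*p**2)
C(J) = -12 (C(J) = -6 - 6 = -12)
U(s, B) = -5/(4*s**2) + B/4 (U(s, B) = -5*1/(4*s**2) + B/4 = -5/(4*s**2) + B*(1/4) = -5/(4*s**2) + B/4)
U(-4, 6) + 28*C(0) = (-5/4/(-4)**2 + (1/4)*6) + 28*(-12) = (-5/4*1/16 + 3/2) - 336 = (-5/64 + 3/2) - 336 = 91/64 - 336 = -21413/64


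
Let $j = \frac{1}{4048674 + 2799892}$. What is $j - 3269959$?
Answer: $- \frac{22394530028793}{6848566} \approx -3.27 \cdot 10^{6}$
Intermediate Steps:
$j = \frac{1}{6848566} \approx 1.4602 \cdot 10^{-7}$
$j - 3269959 = \frac{1}{6848566} - 3269959 = - \frac{22394530028793}{6848566}$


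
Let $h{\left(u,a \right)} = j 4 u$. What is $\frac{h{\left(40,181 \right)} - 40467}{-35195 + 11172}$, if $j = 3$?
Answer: $\frac{39987}{24023} \approx 1.6645$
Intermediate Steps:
$h{\left(u,a \right)} = 12 u$ ($h{\left(u,a \right)} = 3 \cdot 4 u = 12 u$)
$\frac{h{\left(40,181 \right)} - 40467}{-35195 + 11172} = \frac{12 \cdot 40 - 40467}{-35195 + 11172} = \frac{480 - 40467}{-24023} = \left(-39987\right) \left(- \frac{1}{24023}\right) = \frac{39987}{24023}$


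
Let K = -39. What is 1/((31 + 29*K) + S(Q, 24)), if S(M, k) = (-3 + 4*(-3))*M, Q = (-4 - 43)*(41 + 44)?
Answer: 1/58825 ≈ 1.7000e-5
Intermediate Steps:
Q = -3995 (Q = -47*85 = -3995)
S(M, k) = -15*M (S(M, k) = (-3 - 12)*M = -15*M)
1/((31 + 29*K) + S(Q, 24)) = 1/((31 + 29*(-39)) - 15*(-3995)) = 1/((31 - 1131) + 59925) = 1/(-1100 + 59925) = 1/58825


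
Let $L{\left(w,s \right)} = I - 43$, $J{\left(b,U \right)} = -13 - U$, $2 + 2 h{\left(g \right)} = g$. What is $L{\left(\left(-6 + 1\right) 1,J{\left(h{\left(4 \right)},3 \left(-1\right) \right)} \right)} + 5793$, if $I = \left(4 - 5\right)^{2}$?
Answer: $5751$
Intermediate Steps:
$h{\left(g \right)} = -1 + \frac{g}{2}$
$I = 1$ ($I = \left(-1\right)^{2} = 1$)
$L{\left(w,s \right)} = -42$ ($L{\left(w,s \right)} = 1 - 43 = -42$)
$L{\left(\left(-6 + 1\right) 1,J{\left(h{\left(4 \right)},3 \left(-1\right) \right)} \right)} + 5793 = -42 + 5793 = 5751$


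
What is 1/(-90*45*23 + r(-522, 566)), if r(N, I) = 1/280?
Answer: -280/26081999 ≈ -1.0735e-5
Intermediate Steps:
r(N, I) = 1/280
1/(-90*45*23 + r(-522, 566)) = 1/(-90*45*23 + 1/280) = 1/(-4050*23 + 1/280) = 1/(-93150 + 1/280) = 1/(-26081999/280) = -280/26081999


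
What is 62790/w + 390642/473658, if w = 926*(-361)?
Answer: 8403763816/13194769849 ≈ 0.63690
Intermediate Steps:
w = -334286
62790/w + 390642/473658 = 62790/(-334286) + 390642/473658 = 62790*(-1/334286) + 390642*(1/473658) = -31395/167143 + 65107/78943 = 8403763816/13194769849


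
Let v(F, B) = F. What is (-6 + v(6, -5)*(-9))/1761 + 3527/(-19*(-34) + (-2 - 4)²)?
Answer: 2056709/400334 ≈ 5.1375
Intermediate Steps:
(-6 + v(6, -5)*(-9))/1761 + 3527/(-19*(-34) + (-2 - 4)²) = (-6 + 6*(-9))/1761 + 3527/(-19*(-34) + (-2 - 4)²) = (-6 - 54)*(1/1761) + 3527/(646 + (-6)²) = -60*1/1761 + 3527/(646 + 36) = -20/587 + 3527/682 = 2056709/400334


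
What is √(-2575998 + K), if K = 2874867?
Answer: √298869 ≈ 546.69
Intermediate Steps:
√(-2575998 + K) = √(-2575998 + 2874867) = √298869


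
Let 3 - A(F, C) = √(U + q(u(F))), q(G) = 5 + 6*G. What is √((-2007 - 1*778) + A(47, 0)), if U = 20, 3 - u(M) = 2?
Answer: √(-2782 - √31) ≈ 52.797*I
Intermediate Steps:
u(M) = 1 (u(M) = 3 - 1*2 = 3 - 2 = 1)
A(F, C) = 3 - √31 (A(F, C) = 3 - √(20 + (5 + 6*1)) = 3 - √(20 + (5 + 6)) = 3 - √(20 + 11) = 3 - √31)
√((-2007 - 1*778) + A(47, 0)) = √((-2007 - 1*778) + (3 - √31)) = √((-2007 - 778) + (3 - √31)) = √(-2785 + (3 - √31)) = √(-2782 - √31)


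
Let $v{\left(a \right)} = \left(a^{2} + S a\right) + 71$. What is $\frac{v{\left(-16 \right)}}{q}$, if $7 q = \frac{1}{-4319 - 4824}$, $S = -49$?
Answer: $-71105111$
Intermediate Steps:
$q = - \frac{1}{64001}$ ($q = \frac{1}{7 \left(-4319 - 4824\right)} = \frac{1}{7 \left(-9143\right)} = \frac{1}{7} \left(- \frac{1}{9143}\right) = - \frac{1}{64001} \approx -1.5625 \cdot 10^{-5}$)
$v{\left(a \right)} = 71 + a^{2} - 49 a$ ($v{\left(a \right)} = \left(a^{2} - 49 a\right) + 71 = 71 + a^{2} - 49 a$)
$\frac{v{\left(-16 \right)}}{q} = \frac{71 + \left(-16\right)^{2} - -784}{- \frac{1}{64001}} = \left(71 + 256 + 784\right) \left(-64001\right) = 1111 \left(-64001\right) = -71105111$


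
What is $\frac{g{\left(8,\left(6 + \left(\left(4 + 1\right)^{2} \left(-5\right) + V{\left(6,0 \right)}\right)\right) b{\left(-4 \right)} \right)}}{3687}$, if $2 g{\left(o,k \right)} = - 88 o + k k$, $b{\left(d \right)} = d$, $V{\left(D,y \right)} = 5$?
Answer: $\frac{103616}{3687} \approx 28.103$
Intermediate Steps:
$g{\left(o,k \right)} = \frac{k^{2}}{2} - 44 o$ ($g{\left(o,k \right)} = \frac{- 88 o + k k}{2} = \frac{- 88 o + k^{2}}{2} = \frac{k^{2} - 88 o}{2} = \frac{k^{2}}{2} - 44 o$)
$\frac{g{\left(8,\left(6 + \left(\left(4 + 1\right)^{2} \left(-5\right) + V{\left(6,0 \right)}\right)\right) b{\left(-4 \right)} \right)}}{3687} = \frac{\frac{\left(\left(6 + \left(\left(4 + 1\right)^{2} \left(-5\right) + 5\right)\right) \left(-4\right)\right)^{2}}{2} - 352}{3687} = \left(\frac{\left(\left(6 + \left(5^{2} \left(-5\right) + 5\right)\right) \left(-4\right)\right)^{2}}{2} - 352\right) \frac{1}{3687} = \left(\frac{\left(\left(6 + \left(25 \left(-5\right) + 5\right)\right) \left(-4\right)\right)^{2}}{2} - 352\right) \frac{1}{3687} = \left(\frac{\left(\left(6 + \left(-125 + 5\right)\right) \left(-4\right)\right)^{2}}{2} - 352\right) \frac{1}{3687} = \left(\frac{\left(\left(6 - 120\right) \left(-4\right)\right)^{2}}{2} - 352\right) \frac{1}{3687} = \left(\frac{\left(\left(-114\right) \left(-4\right)\right)^{2}}{2} - 352\right) \frac{1}{3687} = \left(\frac{456^{2}}{2} - 352\right) \frac{1}{3687} = \left(\frac{1}{2} \cdot 207936 - 352\right) \frac{1}{3687} = \left(103968 - 352\right) \frac{1}{3687} = 103616 \cdot \frac{1}{3687} = \frac{103616}{3687}$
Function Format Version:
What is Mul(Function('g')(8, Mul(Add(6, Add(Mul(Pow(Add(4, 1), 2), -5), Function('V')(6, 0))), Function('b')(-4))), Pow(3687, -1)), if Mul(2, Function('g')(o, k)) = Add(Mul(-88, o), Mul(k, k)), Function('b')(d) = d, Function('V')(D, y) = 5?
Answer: Rational(103616, 3687) ≈ 28.103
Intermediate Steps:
Function('g')(o, k) = Add(Mul(Rational(1, 2), Pow(k, 2)), Mul(-44, o)) (Function('g')(o, k) = Mul(Rational(1, 2), Add(Mul(-88, o), Mul(k, k))) = Mul(Rational(1, 2), Add(Mul(-88, o), Pow(k, 2))) = Mul(Rational(1, 2), Add(Pow(k, 2), Mul(-88, o))) = Add(Mul(Rational(1, 2), Pow(k, 2)), Mul(-44, o)))
Mul(Function('g')(8, Mul(Add(6, Add(Mul(Pow(Add(4, 1), 2), -5), Function('V')(6, 0))), Function('b')(-4))), Pow(3687, -1)) = Mul(Add(Mul(Rational(1, 2), Pow(Mul(Add(6, Add(Mul(Pow(Add(4, 1), 2), -5), 5)), -4), 2)), Mul(-44, 8)), Pow(3687, -1)) = Mul(Add(Mul(Rational(1, 2), Pow(Mul(Add(6, Add(Mul(Pow(5, 2), -5), 5)), -4), 2)), -352), Rational(1, 3687)) = Mul(Add(Mul(Rational(1, 2), Pow(Mul(Add(6, Add(Mul(25, -5), 5)), -4), 2)), -352), Rational(1, 3687)) = Mul(Add(Mul(Rational(1, 2), Pow(Mul(Add(6, Add(-125, 5)), -4), 2)), -352), Rational(1, 3687)) = Mul(Add(Mul(Rational(1, 2), Pow(Mul(Add(6, -120), -4), 2)), -352), Rational(1, 3687)) = Mul(Add(Mul(Rational(1, 2), Pow(Mul(-114, -4), 2)), -352), Rational(1, 3687)) = Mul(Add(Mul(Rational(1, 2), Pow(456, 2)), -352), Rational(1, 3687)) = Mul(Add(Mul(Rational(1, 2), 207936), -352), Rational(1, 3687)) = Mul(Add(103968, -352), Rational(1, 3687)) = Mul(103616, Rational(1, 3687)) = Rational(103616, 3687)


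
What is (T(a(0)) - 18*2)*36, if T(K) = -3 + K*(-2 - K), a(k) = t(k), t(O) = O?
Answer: -1404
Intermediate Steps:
a(k) = k
(T(a(0)) - 18*2)*36 = ((-3 - 1*0**2 - 2*0) - 18*2)*36 = ((-3 - 1*0 + 0) - 36)*36 = ((-3 + 0 + 0) - 36)*36 = (-3 - 36)*36 = -39*36 = -1404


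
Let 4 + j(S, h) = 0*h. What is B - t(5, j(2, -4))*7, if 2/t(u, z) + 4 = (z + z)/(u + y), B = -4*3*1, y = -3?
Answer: -41/4 ≈ -10.250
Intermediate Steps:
j(S, h) = -4 (j(S, h) = -4 + 0*h = -4 + 0 = -4)
B = -12 (B = -12*1 = -12)
t(u, z) = 2/(-4 + 2*z/(-3 + u)) (t(u, z) = 2/(-4 + (z + z)/(u - 3)) = 2/(-4 + (2*z)/(-3 + u)) = 2/(-4 + 2*z/(-3 + u)))
B - t(5, j(2, -4))*7 = -12 - (-3 + 5)/(6 - 4 - 2*5)*7 = -12 - 2/(6 - 4 - 10)*7 = -12 - 2/(-8)*7 = -12 - (-1)*2/8*7 = -12 - 1*(-¼)*7 = -12 + (¼)*7 = -12 + 7/4 = -41/4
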